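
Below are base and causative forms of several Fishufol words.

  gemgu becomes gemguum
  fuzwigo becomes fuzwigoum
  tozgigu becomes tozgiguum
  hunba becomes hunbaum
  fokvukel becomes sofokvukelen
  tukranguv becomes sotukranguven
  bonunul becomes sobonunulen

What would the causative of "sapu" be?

gemgu and tukranguv both have last vowel 'u' yet inflect differently (gemguum, sotukranguven), so the last vowel is not what conditions the rule; whether the stem ends in a vowel or a consonant is.
"sapu" ends in a vowel. The stems ending in a vowel (gemgu → gemguum, fuzwigo → fuzwigoum, tozgigu → tozgiguum) add -um.
The other pattern: stems ending in a consonant add so- … -en around the stem.
So sapu → sapuum.

sapuum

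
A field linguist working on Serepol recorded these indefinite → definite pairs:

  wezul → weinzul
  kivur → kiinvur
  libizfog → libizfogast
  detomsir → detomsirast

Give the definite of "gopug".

goinpug

"gopug" has 2 vowels. The stems with 2 vowels (wezul → weinzul, kivur → kiinvur) insert -in- after the first vowel.
So gopug → goinpug.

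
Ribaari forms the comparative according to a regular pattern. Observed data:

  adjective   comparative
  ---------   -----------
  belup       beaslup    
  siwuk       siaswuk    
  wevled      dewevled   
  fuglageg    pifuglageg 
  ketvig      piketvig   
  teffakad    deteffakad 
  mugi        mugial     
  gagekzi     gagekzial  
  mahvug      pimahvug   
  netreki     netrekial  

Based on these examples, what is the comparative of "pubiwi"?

belup and mahvug both have last vowel 'u' yet inflect differently (beaslup, pimahvug), so the last vowel is not what conditions the rule; the final letter is.
"pubiwi" ends in -i. The stems ending in -i (mugi → mugial, netreki → netrekial, gagekzi → gagekzial) add -al.
The other patterns: stems ending in -k or -p insert -as- after the first vowel; stems ending in -d add the prefix de-; stems ending in -g add the prefix pi-.
So pubiwi → pubiwial.

pubiwial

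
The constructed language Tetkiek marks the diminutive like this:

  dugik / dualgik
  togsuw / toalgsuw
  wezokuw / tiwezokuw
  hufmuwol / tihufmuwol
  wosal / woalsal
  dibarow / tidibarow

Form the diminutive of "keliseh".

"keliseh" has 3 vowels. The stems with 3 vowels (dibarow → tidibarow, wezokuw → tiwezokuw, hufmuwol → tihufmuwol) add the prefix ti-.
So keliseh → tikeliseh.

tikeliseh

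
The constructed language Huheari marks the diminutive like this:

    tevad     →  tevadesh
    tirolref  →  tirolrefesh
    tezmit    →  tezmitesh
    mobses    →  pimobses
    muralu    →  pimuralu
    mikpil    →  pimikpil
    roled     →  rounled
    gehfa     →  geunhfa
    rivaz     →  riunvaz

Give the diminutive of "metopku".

tevad and roled both end in -d yet inflect differently (tevadesh, rounled), so the final letter is not what conditions the rule; the first letter is.
"metopku" begins with m-. The stems beginning with m- (mobses → pimobses, muralu → pimuralu, mikpil → pimikpil) add the prefix pi-.
So metopku → pimetopku.

pimetopku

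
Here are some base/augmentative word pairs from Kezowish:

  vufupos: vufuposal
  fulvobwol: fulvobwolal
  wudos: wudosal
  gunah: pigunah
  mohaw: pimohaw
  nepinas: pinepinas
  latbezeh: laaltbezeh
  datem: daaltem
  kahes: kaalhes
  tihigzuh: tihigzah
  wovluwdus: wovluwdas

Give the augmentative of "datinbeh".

daaltinbeh

vufupos and nepinas both end in -s yet inflect differently (vufuposal, pinepinas), so the final letter is not what conditions the rule; the last vowel is.
"datinbeh" has last vowel 'e'. The stems whose last vowel is 'e' (latbezeh → laaltbezeh, datem → daaltem, kahes → kaalhes) insert -al- after the first vowel.
The other patterns: stems whose last vowel is 'o' add -al; stems whose last vowel is 'a' add the prefix pi-; stems whose last vowel is 'u' change the last vowel to 'a'.
So datinbeh → daaltinbeh.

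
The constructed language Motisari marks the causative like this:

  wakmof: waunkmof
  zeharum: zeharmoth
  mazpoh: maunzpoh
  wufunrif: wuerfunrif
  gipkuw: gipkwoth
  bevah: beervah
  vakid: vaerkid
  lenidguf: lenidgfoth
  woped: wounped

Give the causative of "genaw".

geernaw

wufunrif and lenidguf both end in -f yet inflect differently (wuerfunrif, lenidgfoth), so the final letter is not what conditions the rule; the last vowel is.
"genaw" has last vowel 'a'. The one such stem in the data (bevah → beervah) inserts -er- after the first vowel (as do wufunrif, vakid), so the same rule applies.
The other patterns: stems whose last vowel is 'u' delete the last vowel and add -oth; stems whose last vowel is 'e' or 'o' insert -un- after the first vowel.
So genaw → geernaw.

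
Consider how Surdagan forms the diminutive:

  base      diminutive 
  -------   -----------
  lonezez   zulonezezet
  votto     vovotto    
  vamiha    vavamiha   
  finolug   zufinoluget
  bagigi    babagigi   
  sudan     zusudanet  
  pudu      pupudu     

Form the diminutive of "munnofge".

vamiha and sudan both have last vowel 'a' yet inflect differently (vavamiha, zusudanet), so the last vowel is not what conditions the rule; whether the stem ends in a vowel or a consonant is.
"munnofge" ends in a vowel. The stems ending in a vowel (vamiha → vavamiha, bagigi → babagigi, pudu → pupudu) repeat the first consonant+vowel as a prefix.
The other pattern: stems ending in a consonant add zu- … -et around the stem.
So munnofge → mumunnofge.

mumunnofge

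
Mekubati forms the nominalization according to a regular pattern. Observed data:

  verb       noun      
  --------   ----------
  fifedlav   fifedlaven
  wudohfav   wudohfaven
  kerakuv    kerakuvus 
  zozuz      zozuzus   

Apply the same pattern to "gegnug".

fifedlav and kerakuv both end in -v yet inflect differently (fifedlaven, kerakuvus), so the final letter is not what conditions the rule; the last vowel is.
"gegnug" has last vowel 'u'. The stems whose last vowel is 'u' (kerakuv → kerakuvus, zozuz → zozuzus) add -us.
So gegnug → gegnugus.

gegnugus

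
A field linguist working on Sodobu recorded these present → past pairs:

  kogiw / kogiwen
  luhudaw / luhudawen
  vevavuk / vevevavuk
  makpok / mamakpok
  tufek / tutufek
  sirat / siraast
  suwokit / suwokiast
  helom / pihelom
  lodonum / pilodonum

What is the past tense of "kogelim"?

"kogelim" ends in -m. The stems ending in -m (helom → pihelom, lodonum → pilodonum) add the prefix pi-.
So kogelim → pikogelim.

pikogelim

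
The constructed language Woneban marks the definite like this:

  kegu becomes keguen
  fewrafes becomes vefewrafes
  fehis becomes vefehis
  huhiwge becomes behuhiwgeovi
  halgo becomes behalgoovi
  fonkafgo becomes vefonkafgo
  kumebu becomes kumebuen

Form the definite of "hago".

behagoovi

halgo and fonkafgo both end in -o yet inflect differently (behalgoovi, vefonkafgo), so the final letter is not what conditions the rule; the first letter is.
"hago" begins with h-. The stems beginning with h- (huhiwge → behuhiwgeovi, halgo → behalgoovi) add be- … -ovi around the stem.
The other patterns: stems beginning with f- add the prefix ve-; stems beginning with k- add -en.
So hago → behagoovi.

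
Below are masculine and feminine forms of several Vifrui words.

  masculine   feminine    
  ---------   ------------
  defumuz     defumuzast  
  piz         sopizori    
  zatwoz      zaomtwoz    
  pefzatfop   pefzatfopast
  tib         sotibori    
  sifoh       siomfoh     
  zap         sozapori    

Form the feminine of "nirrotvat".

piz and zatwoz both end in -z yet inflect differently (sopizori, zaomtwoz), so the final letter is not what conditions the rule; the number of vowels is.
"nirrotvat" has 3 vowels. The stems with 3 vowels (defumuz → defumuzast, pefzatfop → pefzatfopast) add -ast.
So nirrotvat → nirrotvatast.

nirrotvatast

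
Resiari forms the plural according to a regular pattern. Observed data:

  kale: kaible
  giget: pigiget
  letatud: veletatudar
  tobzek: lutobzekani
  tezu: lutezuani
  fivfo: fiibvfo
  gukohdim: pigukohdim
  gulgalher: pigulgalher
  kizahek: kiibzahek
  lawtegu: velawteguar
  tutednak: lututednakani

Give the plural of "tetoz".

lutetozani

kizahek and tutednak both end in -k yet inflect differently (kiibzahek, lututednakani), so the final letter is not what conditions the rule; the first letter is.
"tetoz" begins with t-. The stems beginning with t- (tutednak → lututednakani, tobzek → lutobzekani, tezu → lutezuani) add lu- … -ani around the stem.
The other patterns: stems beginning with f- or k- insert -ib- after the first vowel; stems beginning with g- add the prefix pi-; stems beginning with l- add ve- … -ar around the stem.
So tetoz → lutetozani.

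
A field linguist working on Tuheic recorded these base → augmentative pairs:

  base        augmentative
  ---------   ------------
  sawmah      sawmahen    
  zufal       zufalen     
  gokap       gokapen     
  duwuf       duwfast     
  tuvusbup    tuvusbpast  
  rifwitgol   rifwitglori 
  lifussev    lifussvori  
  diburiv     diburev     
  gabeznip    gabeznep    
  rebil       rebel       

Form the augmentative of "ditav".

"ditav" has last vowel 'a'. The stems whose last vowel is 'a' (sawmah → sawmahen, zufal → zufalen, gokap → gokapen) add -en.
So ditav → ditaven.

ditaven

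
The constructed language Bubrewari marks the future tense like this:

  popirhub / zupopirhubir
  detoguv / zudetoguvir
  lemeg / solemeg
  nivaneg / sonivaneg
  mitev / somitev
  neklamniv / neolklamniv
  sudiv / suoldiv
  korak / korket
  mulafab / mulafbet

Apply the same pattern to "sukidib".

detoguv and mitev both end in -v yet inflect differently (zudetoguvir, somitev), so the final letter is not what conditions the rule; the last vowel is.
"sukidib" has last vowel 'i'. The stems whose last vowel is 'i' (neklamniv → neolklamniv, sudiv → suoldiv) insert -ol- after the first vowel.
So sukidib → suolkidib.

suolkidib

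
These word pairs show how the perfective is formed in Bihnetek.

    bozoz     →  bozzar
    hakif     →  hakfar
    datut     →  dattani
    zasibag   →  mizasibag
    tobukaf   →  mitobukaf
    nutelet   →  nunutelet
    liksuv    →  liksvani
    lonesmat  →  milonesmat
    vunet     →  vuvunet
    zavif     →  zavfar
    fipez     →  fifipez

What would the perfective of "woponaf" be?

miwoponaf

"woponaf" has last vowel 'a'. The stems whose last vowel is 'a' (tobukaf → mitobukaf, lonesmat → milonesmat, zasibag → mizasibag) add the prefix mi-.
The other patterns: stems whose last vowel is 'u' delete the last vowel and add -ani; stems whose last vowel is 'i' or 'o' delete the last vowel and add -ar; stems whose last vowel is 'e' repeat the first consonant+vowel as a prefix.
So woponaf → miwoponaf.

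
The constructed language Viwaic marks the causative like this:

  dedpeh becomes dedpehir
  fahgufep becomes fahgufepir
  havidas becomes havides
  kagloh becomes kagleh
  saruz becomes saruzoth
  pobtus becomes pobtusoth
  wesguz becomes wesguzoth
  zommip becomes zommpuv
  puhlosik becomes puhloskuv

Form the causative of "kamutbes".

"kamutbes" has last vowel 'e'. The stems whose last vowel is 'e' (dedpeh → dedpehir, fahgufep → fahgufepir) add -ir.
So kamutbes → kamutbesir.

kamutbesir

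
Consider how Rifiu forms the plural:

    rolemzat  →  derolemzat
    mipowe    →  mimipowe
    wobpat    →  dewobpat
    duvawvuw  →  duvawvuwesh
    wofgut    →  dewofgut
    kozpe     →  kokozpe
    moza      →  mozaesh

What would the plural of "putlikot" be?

rolemzat and moza both have last vowel 'a' yet inflect differently (derolemzat, mozaesh), so the last vowel is not what conditions the rule; the final letter is.
"putlikot" ends in -t. The stems ending in -t (rolemzat → derolemzat, wobpat → dewobpat, wofgut → dewofgut) add the prefix de-.
So putlikot → deputlikot.

deputlikot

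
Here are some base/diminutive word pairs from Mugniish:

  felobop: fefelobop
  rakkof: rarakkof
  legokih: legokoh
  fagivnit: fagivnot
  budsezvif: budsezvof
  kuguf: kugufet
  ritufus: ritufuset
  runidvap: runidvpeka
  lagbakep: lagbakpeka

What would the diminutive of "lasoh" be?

lalasoh

rakkof and budsezvif both end in -f yet inflect differently (rarakkof, budsezvof), so the final letter is not what conditions the rule; the last vowel is.
"lasoh" has last vowel 'o'. The stems whose last vowel is 'o' (felobop → fefelobop, rakkof → rarakkof) repeat the first consonant+vowel as a prefix.
So lasoh → lalasoh.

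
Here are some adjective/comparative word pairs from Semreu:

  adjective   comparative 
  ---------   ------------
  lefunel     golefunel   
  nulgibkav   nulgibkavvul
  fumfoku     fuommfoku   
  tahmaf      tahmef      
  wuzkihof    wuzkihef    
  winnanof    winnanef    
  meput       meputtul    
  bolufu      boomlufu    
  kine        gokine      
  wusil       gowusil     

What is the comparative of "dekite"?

godekite

"dekite" ends in -e. The one such stem in the data (kine → gokine) adds the prefix go-, so the same rule applies.
The other patterns: stems ending in -u insert -om- after the first vowel; stems ending in -f change the last vowel to 'e'; stems ending in -t or -v double the final consonant and add -ul.
So dekite → godekite.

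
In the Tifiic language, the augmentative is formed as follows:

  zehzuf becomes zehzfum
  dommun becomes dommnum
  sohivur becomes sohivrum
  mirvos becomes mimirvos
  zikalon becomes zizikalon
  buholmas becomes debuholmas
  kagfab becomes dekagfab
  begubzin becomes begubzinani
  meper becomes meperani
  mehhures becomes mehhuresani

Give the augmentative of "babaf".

debabaf

dommun and zikalon both end in -n yet inflect differently (dommnum, zizikalon), so the final letter is not what conditions the rule; the last vowel is.
"babaf" has last vowel 'a'. The stems whose last vowel is 'a' (buholmas → debuholmas, kagfab → dekagfab) add the prefix de-.
The other patterns: stems whose last vowel is 'u' delete the last vowel and add -um; stems whose last vowel is 'o' repeat the first consonant+vowel as a prefix; stems whose last vowel is 'e' or 'i' add -ani.
So babaf → debabaf.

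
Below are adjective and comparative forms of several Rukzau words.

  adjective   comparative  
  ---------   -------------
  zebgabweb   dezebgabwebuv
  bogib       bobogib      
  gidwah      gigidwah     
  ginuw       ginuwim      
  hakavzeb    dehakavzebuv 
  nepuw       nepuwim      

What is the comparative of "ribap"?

"ribap" has last vowel 'a'. The one such stem in the data (gidwah → gigidwah) repeats the first consonant+vowel as a prefix (as does bogib), so the same rule applies.
So ribap → riribap.

riribap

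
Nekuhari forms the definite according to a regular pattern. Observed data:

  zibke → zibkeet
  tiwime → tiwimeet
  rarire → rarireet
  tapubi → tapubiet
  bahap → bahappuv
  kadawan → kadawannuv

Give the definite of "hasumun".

rarire and kadawan both have 3 vowels yet inflect differently (rarireet, kadawannuv), so the number of vowels is not what conditions the rule; whether the stem ends in a vowel or a consonant is.
"hasumun" ends in a consonant. The stems ending in a consonant (kadawan → kadawannuv, bahap → bahappuv) double the final consonant and add -uv.
The other pattern: stems ending in a vowel add -et.
So hasumun → hasumunnuv.

hasumunnuv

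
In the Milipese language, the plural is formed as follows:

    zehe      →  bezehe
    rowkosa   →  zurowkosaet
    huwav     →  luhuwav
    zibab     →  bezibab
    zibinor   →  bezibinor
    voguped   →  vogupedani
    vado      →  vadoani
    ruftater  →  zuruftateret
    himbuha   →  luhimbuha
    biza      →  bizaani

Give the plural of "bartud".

"bartud" begins with b-. The one such stem in the data (biza → bizaani) adds -ani, so the same rule applies.
The other patterns: stems beginning with z- add the prefix be-; stems beginning with r- add zu- … -et around the stem; stems beginning with h- add the prefix lu-.
So bartud → bartudani.

bartudani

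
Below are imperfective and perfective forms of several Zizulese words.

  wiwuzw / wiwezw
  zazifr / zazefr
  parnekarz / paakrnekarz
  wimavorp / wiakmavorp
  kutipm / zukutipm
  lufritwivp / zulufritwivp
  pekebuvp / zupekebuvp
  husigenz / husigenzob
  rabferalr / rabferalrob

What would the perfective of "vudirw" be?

wimavorp and lufritwivp both end in -p yet inflect differently (wiakmavorp, zulufritwivp), so the final letter is not what conditions the rule; the second-to-last letter is.
"vudirw" has second-to-last letter 'r'. The stems whose second-to-last letter is 'r' (parnekarz → paakrnekarz, wimavorp → wiakmavorp) insert -ak- after the first vowel.
The other patterns: stems whose second-to-last letter is 'f' or 'z' change the last vowel to 'e'; stems whose second-to-last letter is 'p' or 'v' add the prefix zu-; stems whose second-to-last letter is 'l' or 'n' add -ob.
So vudirw → vuakdirw.

vuakdirw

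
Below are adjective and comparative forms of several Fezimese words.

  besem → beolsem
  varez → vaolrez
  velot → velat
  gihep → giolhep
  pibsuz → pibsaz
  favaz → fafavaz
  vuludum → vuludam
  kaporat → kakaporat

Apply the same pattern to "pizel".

varez and pibsuz both end in -z yet inflect differently (vaolrez, pibsaz), so the final letter is not what conditions the rule; the last vowel is.
"pizel" has last vowel 'e'. The stems whose last vowel is 'e' (besem → beolsem, gihep → giolhep, varez → vaolrez) insert -ol- after the first vowel.
The other patterns: stems whose last vowel is 'o' or 'u' change the last vowel to 'a'; stems whose last vowel is 'a' repeat the first consonant+vowel as a prefix.
So pizel → piolzel.

piolzel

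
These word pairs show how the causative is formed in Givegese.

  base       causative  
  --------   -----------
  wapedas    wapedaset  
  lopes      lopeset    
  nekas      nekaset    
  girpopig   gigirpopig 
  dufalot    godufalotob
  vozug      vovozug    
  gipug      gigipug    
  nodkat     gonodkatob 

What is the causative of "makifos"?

wapedas and nodkat both have last vowel 'a' yet inflect differently (wapedaset, gonodkatob), so the last vowel is not what conditions the rule; the final letter is.
"makifos" ends in -s. The stems ending in -s (wapedas → wapedaset, lopes → lopeset, nekas → nekaset) add -et.
The other patterns: stems ending in -g repeat the first consonant+vowel as a prefix; stems ending in -t add go- … -ob around the stem.
So makifos → makifoset.

makifoset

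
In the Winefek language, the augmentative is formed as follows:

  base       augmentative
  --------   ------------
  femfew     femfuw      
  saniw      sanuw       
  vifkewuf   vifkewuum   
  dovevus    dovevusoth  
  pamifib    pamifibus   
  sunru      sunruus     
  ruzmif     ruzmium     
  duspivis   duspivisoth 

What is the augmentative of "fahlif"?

fahlium

saniw and ruzmif both have last vowel 'i' yet inflect differently (sanuw, ruzmium), so the last vowel is not what conditions the rule; the final letter is.
"fahlif" ends in -f. The stems ending in -f (ruzmif → ruzmium, vifkewuf → vifkewuum) drop the final letter and add -um.
So fahlif → fahlium.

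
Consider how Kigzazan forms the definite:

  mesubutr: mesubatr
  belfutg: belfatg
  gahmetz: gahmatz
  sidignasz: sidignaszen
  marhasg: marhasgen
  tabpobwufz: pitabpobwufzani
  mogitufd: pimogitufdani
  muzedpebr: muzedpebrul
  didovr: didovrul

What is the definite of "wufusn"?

gahmetz and sidignasz both end in -z yet inflect differently (gahmatz, sidignaszen), so the final letter is not what conditions the rule; the second-to-last letter is.
"wufusn" has second-to-last letter 's'. The stems whose second-to-last letter is 's' (sidignasz → sidignaszen, marhasg → marhasgen) add -en.
So wufusn → wufusnen.

wufusnen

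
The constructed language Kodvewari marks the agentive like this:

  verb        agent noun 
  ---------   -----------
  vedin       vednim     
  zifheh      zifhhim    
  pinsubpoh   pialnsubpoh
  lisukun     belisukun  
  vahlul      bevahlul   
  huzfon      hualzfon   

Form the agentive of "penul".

lisukun and huzfon both end in -n yet inflect differently (belisukun, hualzfon), so the final letter is not what conditions the rule; the last vowel is.
"penul" has last vowel 'u'. The stems whose last vowel is 'u' (vahlul → bevahlul, lisukun → belisukun) add the prefix be-.
So penul → bepenul.

bepenul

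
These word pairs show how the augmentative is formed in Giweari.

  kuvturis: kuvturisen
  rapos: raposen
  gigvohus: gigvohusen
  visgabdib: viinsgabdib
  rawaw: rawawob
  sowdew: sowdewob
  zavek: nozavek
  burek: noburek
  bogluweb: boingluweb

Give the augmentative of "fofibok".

nofofibok

burek and sowdew both have last vowel 'e' yet inflect differently (noburek, sowdewob), so the last vowel is not what conditions the rule; the final letter is.
"fofibok" ends in -k. The stems ending in -k (burek → noburek, zavek → nozavek) add the prefix no-.
The other patterns: stems ending in -w add -ob; stems ending in -b insert -in- after the first vowel; stems ending in -s add -en.
So fofibok → nofofibok.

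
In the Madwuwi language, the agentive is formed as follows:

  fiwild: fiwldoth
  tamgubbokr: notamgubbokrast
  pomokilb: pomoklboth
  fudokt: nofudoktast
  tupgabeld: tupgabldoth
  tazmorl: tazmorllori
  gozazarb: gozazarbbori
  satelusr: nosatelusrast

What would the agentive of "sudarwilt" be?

sudarwltoth

gozazarb and pomokilb both end in -b yet inflect differently (gozazarbbori, pomoklboth), so the final letter is not what conditions the rule; the second-to-last letter is.
"sudarwilt" has second-to-last letter 'l'. The stems whose second-to-last letter is 'l' (fiwild → fiwldoth, pomokilb → pomoklboth, tupgabeld → tupgabldoth) delete the last vowel and add -oth.
So sudarwilt → sudarwltoth.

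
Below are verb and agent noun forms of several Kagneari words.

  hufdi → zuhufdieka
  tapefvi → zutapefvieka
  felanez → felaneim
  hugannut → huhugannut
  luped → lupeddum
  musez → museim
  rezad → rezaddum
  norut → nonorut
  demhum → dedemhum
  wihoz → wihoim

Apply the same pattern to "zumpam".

zuzumpam

felanez and luped both have last vowel 'e' yet inflect differently (felaneim, lupeddum), so the last vowel is not what conditions the rule; the final letter is.
"zumpam" ends in -m. The one such stem in the data (demhum → dedemhum) repeats the first consonant+vowel as a prefix (as do norut, hugannut), so the same rule applies.
The other patterns: stems ending in -i add zu- … -eka around the stem; stems ending in -z drop the final letter and add -im; stems ending in -d double the final consonant and add -um.
So zumpam → zuzumpam.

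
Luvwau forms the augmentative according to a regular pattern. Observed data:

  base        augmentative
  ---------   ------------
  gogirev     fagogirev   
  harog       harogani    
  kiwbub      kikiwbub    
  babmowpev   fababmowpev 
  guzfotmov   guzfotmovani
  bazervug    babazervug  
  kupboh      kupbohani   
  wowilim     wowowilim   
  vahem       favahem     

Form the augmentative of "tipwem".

"tipwem" has last vowel 'e'. The stems whose last vowel is 'e' (babmowpev → fababmowpev, vahem → favahem, gogirev → fagogirev) add the prefix fa-.
So tipwem → fatipwem.

fatipwem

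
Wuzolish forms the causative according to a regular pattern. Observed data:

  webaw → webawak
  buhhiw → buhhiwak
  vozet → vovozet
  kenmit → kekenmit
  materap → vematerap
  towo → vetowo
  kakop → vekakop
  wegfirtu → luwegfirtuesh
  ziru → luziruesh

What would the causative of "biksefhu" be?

lubiksefhuesh

buhhiw and kenmit both have last vowel 'i' yet inflect differently (buhhiwak, kekenmit), so the last vowel is not what conditions the rule; the final letter is.
"biksefhu" ends in -u. The stems ending in -u (wegfirtu → luwegfirtuesh, ziru → luziruesh) add lu- … -esh around the stem.
The other patterns: stems ending in -w add -ak; stems ending in -t repeat the first consonant+vowel as a prefix; stems ending in -o or -p add the prefix ve-.
So biksefhu → lubiksefhuesh.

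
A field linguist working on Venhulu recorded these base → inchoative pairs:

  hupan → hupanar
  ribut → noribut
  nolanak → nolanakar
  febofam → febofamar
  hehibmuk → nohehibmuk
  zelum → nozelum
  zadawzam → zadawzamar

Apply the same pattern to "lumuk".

nolumuk

hehibmuk and nolanak both end in -k yet inflect differently (nohehibmuk, nolanakar), so the final letter is not what conditions the rule; the last vowel is.
"lumuk" has last vowel 'u'. The stems whose last vowel is 'u' (ribut → noribut, zelum → nozelum, hehibmuk → nohehibmuk) add the prefix no-.
So lumuk → nolumuk.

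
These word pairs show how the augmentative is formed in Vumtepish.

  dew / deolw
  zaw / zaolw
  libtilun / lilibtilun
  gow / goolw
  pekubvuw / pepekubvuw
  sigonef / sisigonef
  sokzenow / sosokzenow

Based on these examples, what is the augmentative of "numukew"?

sokzenow and gow both end in -w yet inflect differently (sosokzenow, goolw), so the final letter is not what conditions the rule; the number of vowels is.
"numukew" has 3 vowels. The stems with 3 vowels (sokzenow → sosokzenow, sigonef → sisigonef, libtilun → lilibtilun) repeat the first consonant+vowel as a prefix.
The other pattern: stems with 1 vowel insert -ol- after the first vowel.
So numukew → nunumukew.

nunumukew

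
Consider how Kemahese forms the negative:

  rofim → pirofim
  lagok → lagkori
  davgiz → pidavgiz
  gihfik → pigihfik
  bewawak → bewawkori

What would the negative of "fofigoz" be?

fofigzori

"fofigoz" has last vowel 'o'. The one such stem in the data (lagok → lagkori) deletes the last vowel and adds -ori (as does bewawak), so the same rule applies.
So fofigoz → fofigzori.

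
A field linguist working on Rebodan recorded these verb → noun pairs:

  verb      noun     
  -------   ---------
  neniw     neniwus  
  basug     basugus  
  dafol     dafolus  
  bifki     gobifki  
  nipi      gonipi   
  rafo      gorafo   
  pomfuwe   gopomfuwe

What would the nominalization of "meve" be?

"meve" ends in a vowel. The stems ending in a vowel (bifki → gobifki, nipi → gonipi, rafo → gorafo) add the prefix go-.
The other pattern: stems ending in a consonant add -us.
So meve → gomeve.

gomeve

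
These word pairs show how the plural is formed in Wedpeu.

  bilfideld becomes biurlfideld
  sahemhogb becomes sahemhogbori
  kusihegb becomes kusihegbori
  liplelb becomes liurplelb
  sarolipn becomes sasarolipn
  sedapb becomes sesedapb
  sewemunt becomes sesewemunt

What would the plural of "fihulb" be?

sahemhogb and sedapb both end in -b yet inflect differently (sahemhogbori, sesedapb), so the final letter is not what conditions the rule; the second-to-last letter is.
"fihulb" has second-to-last letter 'l'. The stems whose second-to-last letter is 'l' (liplelb → liurplelb, bilfideld → biurlfideld) insert -ur- after the first vowel.
The other patterns: stems whose second-to-last letter is 'g' add -ori; stems whose second-to-last letter is 'n' or 'p' repeat the first consonant+vowel as a prefix.
So fihulb → fiurhulb.

fiurhulb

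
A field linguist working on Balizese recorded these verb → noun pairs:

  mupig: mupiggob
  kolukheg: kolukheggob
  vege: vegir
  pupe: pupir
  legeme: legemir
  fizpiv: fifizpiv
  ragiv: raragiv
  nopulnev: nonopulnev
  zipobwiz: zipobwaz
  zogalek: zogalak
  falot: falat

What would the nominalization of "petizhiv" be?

kolukheg and vege both have last vowel 'e' yet inflect differently (kolukheggob, vegir), so the last vowel is not what conditions the rule; the final letter is.
"petizhiv" ends in -v. The stems ending in -v (fizpiv → fifizpiv, ragiv → raragiv, nopulnev → nonopulnev) repeat the first consonant+vowel as a prefix.
So petizhiv → pepetizhiv.

pepetizhiv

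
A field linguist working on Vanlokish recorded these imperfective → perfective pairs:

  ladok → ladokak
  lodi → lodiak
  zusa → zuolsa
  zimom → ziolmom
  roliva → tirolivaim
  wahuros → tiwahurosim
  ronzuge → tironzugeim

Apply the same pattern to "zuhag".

zusa and roliva both end in -a yet inflect differently (zuolsa, tirolivaim), so the final letter is not what conditions the rule; the first letter is.
"zuhag" begins with z-. The stems beginning with z- (zusa → zuolsa, zimom → ziolmom) insert -ol- after the first vowel.
So zuhag → zuolhag.

zuolhag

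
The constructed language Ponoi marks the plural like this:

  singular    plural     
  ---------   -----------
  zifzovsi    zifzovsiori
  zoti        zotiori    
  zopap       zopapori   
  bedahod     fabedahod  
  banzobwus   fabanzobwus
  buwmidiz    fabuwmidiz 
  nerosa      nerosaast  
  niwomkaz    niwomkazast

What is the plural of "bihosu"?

fabihosu

"bihosu" begins with b-. The stems beginning with b- (bedahod → fabedahod, banzobwus → fabanzobwus, buwmidiz → fabuwmidiz) add the prefix fa-.
The other patterns: stems beginning with z- add -ori; stems beginning with n- add -ast.
So bihosu → fabihosu.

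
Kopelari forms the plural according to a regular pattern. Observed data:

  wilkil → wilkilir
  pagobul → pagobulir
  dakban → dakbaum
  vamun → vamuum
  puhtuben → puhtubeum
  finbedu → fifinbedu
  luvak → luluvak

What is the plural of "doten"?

pagobul and vamun both have last vowel 'u' yet inflect differently (pagobulir, vamuum), so the last vowel is not what conditions the rule; the final letter is.
"doten" ends in -n. The stems ending in -n (dakban → dakbaum, vamun → vamuum, puhtuben → puhtubeum) drop the final letter and add -um.
The other patterns: stems ending in -l add -ir; stems ending in -k or -u repeat the first consonant+vowel as a prefix.
So doten → doteum.

doteum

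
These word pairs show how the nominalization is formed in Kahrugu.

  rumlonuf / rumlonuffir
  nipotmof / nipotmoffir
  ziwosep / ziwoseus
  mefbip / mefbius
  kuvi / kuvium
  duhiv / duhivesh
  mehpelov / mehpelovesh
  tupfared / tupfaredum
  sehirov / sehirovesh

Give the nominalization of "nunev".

duhiv and mefbip both have last vowel 'i' yet inflect differently (duhivesh, mefbius), so the last vowel is not what conditions the rule; the final letter is.
"nunev" ends in -v. The stems ending in -v (duhiv → duhivesh, mehpelov → mehpelovesh, sehirov → sehirovesh) add -esh.
The other patterns: stems ending in -p drop the final letter and add -us; stems ending in -f double the final consonant and add -ir; stems ending in -d or -i add -um.
So nunev → nunevesh.

nunevesh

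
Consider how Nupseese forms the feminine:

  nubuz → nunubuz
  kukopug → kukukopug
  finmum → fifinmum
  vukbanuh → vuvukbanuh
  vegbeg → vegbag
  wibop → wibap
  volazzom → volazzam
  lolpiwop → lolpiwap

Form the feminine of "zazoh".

zazah

"zazoh" has last vowel 'o'. The stems whose last vowel is 'o' (lolpiwop → lolpiwap, wibop → wibap, volazzom → volazzam) change the last vowel to 'a'.
So zazoh → zazah.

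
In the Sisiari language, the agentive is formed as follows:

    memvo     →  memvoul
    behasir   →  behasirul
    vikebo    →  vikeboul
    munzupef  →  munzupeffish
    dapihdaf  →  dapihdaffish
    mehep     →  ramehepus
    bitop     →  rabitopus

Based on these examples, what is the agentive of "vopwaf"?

munzupef and mehep both have last vowel 'e' yet inflect differently (munzupeffish, ramehepus), so the last vowel is not what conditions the rule; the final letter is.
"vopwaf" ends in -f. The stems ending in -f (munzupef → munzupeffish, dapihdaf → dapihdaffish) double the final consonant and add -ish.
So vopwaf → vopwaffish.

vopwaffish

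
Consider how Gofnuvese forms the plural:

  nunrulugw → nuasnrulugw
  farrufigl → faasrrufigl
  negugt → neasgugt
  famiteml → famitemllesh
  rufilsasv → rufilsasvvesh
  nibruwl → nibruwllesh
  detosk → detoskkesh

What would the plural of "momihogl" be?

farrufigl and famiteml both end in -l yet inflect differently (faasrrufigl, famitemllesh), so the final letter is not what conditions the rule; the second-to-last letter is.
"momihogl" has second-to-last letter 'g'. The stems whose second-to-last letter is 'g' (nunrulugw → nuasnrulugw, farrufigl → faasrrufigl, negugt → neasgugt) insert -as- after the first vowel.
So momihogl → moasmihogl.

moasmihogl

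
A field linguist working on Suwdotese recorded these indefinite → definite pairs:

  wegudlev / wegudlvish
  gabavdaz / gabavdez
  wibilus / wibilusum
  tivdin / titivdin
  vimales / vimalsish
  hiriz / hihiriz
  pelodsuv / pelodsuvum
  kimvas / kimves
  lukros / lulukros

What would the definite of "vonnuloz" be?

vovonnuloz

wibilus and vimales both end in -s yet inflect differently (wibilusum, vimalsish), so the final letter is not what conditions the rule; the last vowel is.
"vonnuloz" has last vowel 'o'. The one such stem in the data (lukros → lulukros) repeats the first consonant+vowel as a prefix (as do hiriz, tivdin), so the same rule applies.
So vonnuloz → vovonnuloz.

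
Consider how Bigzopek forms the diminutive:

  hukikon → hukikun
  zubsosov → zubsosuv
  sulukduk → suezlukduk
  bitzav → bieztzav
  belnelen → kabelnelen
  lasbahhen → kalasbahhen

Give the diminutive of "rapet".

"rapet" has last vowel 'e'. The stems whose last vowel is 'e' (belnelen → kabelnelen, lasbahhen → kalasbahhen) add the prefix ka-.
The other patterns: stems whose last vowel is 'o' change the last vowel to 'u'; stems whose last vowel is 'a' or 'u' insert -ez- after the first vowel.
So rapet → karapet.

karapet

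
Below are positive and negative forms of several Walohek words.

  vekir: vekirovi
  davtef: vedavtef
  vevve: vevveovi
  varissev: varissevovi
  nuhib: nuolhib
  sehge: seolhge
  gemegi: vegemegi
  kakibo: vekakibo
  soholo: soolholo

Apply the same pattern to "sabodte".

saolbodte

vevve and sehge both end in -e yet inflect differently (vevveovi, seolhge), so the final letter is not what conditions the rule; the first letter is.
"sabodte" begins with s-. The stems beginning with s- (sehge → seolhge, soholo → soolholo) insert -ol- after the first vowel.
The other patterns: stems beginning with v- add -ovi; stems beginning with d-, g- or k- add the prefix ve-.
So sabodte → saolbodte.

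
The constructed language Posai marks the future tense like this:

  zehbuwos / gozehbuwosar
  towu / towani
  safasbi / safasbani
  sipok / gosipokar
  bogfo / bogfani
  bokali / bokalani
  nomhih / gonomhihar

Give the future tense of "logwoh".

"logwoh" ends in a consonant. The stems ending in a consonant (nomhih → gonomhihar, sipok → gosipokar, zehbuwos → gozehbuwosar) add go- … -ar around the stem.
So logwoh → gologwohar.

gologwohar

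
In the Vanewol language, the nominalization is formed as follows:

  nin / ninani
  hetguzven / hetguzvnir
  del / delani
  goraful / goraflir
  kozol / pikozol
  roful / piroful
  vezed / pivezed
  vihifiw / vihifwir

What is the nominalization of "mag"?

del and roful both end in -l yet inflect differently (delani, piroful), so the final letter is not what conditions the rule; the number of vowels is.
"mag" has 1 vowel. The stems with 1 vowel (nin → ninani, del → delani) add -ani.
The other patterns: stems with 2 vowels add the prefix pi-; stems with 3 vowels delete the last vowel and add -ir.
So mag → magani.

magani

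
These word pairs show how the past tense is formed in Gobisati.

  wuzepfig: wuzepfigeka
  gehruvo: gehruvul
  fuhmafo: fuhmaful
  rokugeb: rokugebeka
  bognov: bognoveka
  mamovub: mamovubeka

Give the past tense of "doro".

dorul

"doro" ends in a vowel. The stems ending in a vowel (gehruvo → gehruvul, fuhmafo → fuhmaful) drop the final letter and add -ul.
The other pattern: stems ending in a consonant add -eka.
So doro → dorul.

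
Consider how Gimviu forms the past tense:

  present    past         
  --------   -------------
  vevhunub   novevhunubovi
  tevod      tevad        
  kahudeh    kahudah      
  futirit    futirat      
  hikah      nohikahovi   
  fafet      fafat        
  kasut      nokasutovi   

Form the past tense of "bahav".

nobahavovi

"bahav" has last vowel 'a'. The one such stem in the data (hikah → nohikahovi) adds no- … -ovi around the stem, so the same rule applies.
So bahav → nobahavovi.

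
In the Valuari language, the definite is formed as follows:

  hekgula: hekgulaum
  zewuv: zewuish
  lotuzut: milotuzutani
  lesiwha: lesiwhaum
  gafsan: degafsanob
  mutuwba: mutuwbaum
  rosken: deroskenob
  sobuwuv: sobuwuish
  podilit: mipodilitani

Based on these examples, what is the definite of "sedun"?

desedunob

sobuwuv and lotuzut both have last vowel 'u' yet inflect differently (sobuwuish, milotuzutani), so the last vowel is not what conditions the rule; the final letter is.
"sedun" ends in -n. The stems ending in -n (rosken → deroskenob, gafsan → degafsanob) add de- … -ob around the stem.
The other patterns: stems ending in -a add -um; stems ending in -v drop the final letter and add -ish; stems ending in -t add mi- … -ani around the stem.
So sedun → desedunob.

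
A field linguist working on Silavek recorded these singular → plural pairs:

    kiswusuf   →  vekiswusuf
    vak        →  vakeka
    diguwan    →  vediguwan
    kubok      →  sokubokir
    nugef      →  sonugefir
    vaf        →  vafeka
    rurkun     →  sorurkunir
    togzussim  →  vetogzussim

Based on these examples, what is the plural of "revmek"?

sorevmekir

vak and kubok both end in -k yet inflect differently (vakeka, sokubokir), so the final letter is not what conditions the rule; the number of vowels is.
"revmek" has 2 vowels. The stems with 2 vowels (rurkun → sorurkunir, kubok → sokubokir, nugef → sonugefir) add so- … -ir around the stem.
The other patterns: stems with 1 vowel add -eka; stems with 3 vowels add the prefix ve-.
So revmek → sorevmekir.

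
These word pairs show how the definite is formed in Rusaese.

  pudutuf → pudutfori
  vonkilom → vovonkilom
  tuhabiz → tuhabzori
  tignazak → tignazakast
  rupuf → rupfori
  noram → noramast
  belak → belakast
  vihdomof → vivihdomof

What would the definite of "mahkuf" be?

pudutuf and vihdomof both end in -f yet inflect differently (pudutfori, vivihdomof), so the final letter is not what conditions the rule; the last vowel is.
"mahkuf" has last vowel 'u'. The stems whose last vowel is 'u' (pudutuf → pudutfori, rupuf → rupfori) delete the last vowel and add -ori.
The other patterns: stems whose last vowel is 'o' repeat the first consonant+vowel as a prefix; stems whose last vowel is 'a' add -ast.
So mahkuf → mahkfori.

mahkfori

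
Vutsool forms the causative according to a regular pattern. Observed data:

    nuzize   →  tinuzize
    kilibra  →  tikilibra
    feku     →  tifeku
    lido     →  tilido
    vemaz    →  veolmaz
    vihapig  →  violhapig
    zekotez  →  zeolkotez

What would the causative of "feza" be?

kilibra and vemaz both have last vowel 'a' yet inflect differently (tikilibra, veolmaz), so the last vowel is not what conditions the rule; whether the stem ends in a vowel or a consonant is.
"feza" ends in a vowel. The stems ending in a vowel (nuzize → tinuzize, kilibra → tikilibra, feku → tifeku) add the prefix ti-.
So feza → tifeza.

tifeza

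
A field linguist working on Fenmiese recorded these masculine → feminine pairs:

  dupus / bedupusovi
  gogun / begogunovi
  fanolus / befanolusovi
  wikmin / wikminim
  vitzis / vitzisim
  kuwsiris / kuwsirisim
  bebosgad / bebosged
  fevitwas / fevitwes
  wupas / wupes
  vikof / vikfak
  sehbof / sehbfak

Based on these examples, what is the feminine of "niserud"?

beniserudovi

"niserud" has last vowel 'u'. The stems whose last vowel is 'u' (dupus → bedupusovi, gogun → begogunovi, fanolus → befanolusovi) add be- … -ovi around the stem.
So niserud → beniserudovi.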